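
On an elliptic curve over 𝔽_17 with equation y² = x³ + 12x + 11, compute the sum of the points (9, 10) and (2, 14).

(15, 8)

(9, 10) + (2, 14). λ = (14 - 10)/(2 - 9) ≡ 4/10 mod 17. 10⁻¹ ≡ 12 (mod 17) since 10·12 = 120 ≡ 1, so λ ≡ 14.
  x = λ² - 9 - 2 = 196 - 11 ≡ 15; y = λ·(9 - 15) - 10 ≡ 8. → (15, 8)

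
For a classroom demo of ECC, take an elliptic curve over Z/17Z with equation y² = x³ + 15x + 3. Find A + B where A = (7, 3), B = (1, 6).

(5, 13)

(7, 3) + (1, 6). λ = (6 - 3)/(1 - 7) ≡ 3/11 mod 17. 11⁻¹ ≡ 14 (mod 17), so λ ≡ 8.
  x = λ² - 7 - 1 = 64 - 8 ≡ 5; y = λ·(7 - 5) - 3 ≡ 13. → (5, 13)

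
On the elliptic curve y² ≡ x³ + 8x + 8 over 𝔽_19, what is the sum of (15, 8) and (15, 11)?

O

The two points share x = 15 and their y-coordinates satisfy 8 + 11 ≡ 0 (mod 19), so they are inverses. Their sum is ∞.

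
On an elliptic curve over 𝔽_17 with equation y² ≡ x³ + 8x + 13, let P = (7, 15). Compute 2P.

(16, 15)

tangent at (7, 15): λ = (3·7² + 8)/(2·15) ≡ 2/13. 13⁻¹ ≡ 4 (mod 17) since 13·4 = 52 ≡ 1, so λ ≡ 2·4 ≡ 8.
  x = λ² - 7 - 7 = 64 - 14 ≡ 16; y = λ·(7 - 16) - 15 ≡ 15. → (16, 15)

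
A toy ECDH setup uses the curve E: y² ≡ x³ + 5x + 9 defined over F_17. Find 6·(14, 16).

Write Q = (14, 16).
Repeated addition: build up to 6Q.
2Q: tangent at (14, 16): λ = (3·14² + 5)/(2·16) ≡ 15/15. 15⁻¹ ≡ 8 (mod 17), so λ ≡ 15·8 ≡ 1.
  x = λ² - 14 - 14 = 1 - 28 ≡ 7; y = λ·(14 - 7) - 16 ≡ 8. → (7, 8)
3Q: (7, 8) + (14, 16). λ = (16 - 8)/(14 - 7) ≡ 8/7 mod 17. 7⁻¹ ≡ 5 (mod 17), so λ ≡ 6.
  x = λ² - 7 - 14 = 36 - 21 ≡ 15; y = λ·(7 - 15) - 8 ≡ 12. → (15, 12)
4Q: (15, 12) + (14, 16). λ = (16 - 12)/(14 - 15) ≡ 4/16 mod 17. 16⁻¹ ≡ 16 (mod 17) since 16·16 = 256 ≡ 1, so λ ≡ 13.
  x = λ² - 15 - 14 = 169 - 29 ≡ 4; y = λ·(15 - 4) - 12 ≡ 12. → (4, 12)
5Q: (4, 12) + (14, 16). λ = (16 - 12)/(14 - 4) ≡ 4/10 mod 17. 10⁻¹ ≡ 12 (mod 17), so λ ≡ 14.
  x = λ² - 4 - 14 = 196 - 18 ≡ 8; y = λ·(4 - 8) - 12 ≡ 0. → (8, 0)
6Q: (8, 0) + (14, 16). λ = (16 - 0)/(14 - 8) ≡ 16/6 mod 17. 6⁻¹ ≡ 3 (mod 17) since 6·3 = 18 ≡ 1, so λ ≡ 14.
  x = λ² - 8 - 14 = 196 - 22 ≡ 4; y = λ·(8 - 4) - 0 ≡ 5. → (4, 5)

(4, 5)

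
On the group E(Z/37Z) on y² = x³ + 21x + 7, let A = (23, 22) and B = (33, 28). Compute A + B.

(23, 22) + (33, 28). λ = (28 - 22)/(33 - 23) ≡ 6/10 mod 37. 10⁻¹ ≡ 26 (mod 37), so λ ≡ 8.
  x = λ² - 23 - 33 = 64 - 56 ≡ 8; y = λ·(23 - 8) - 22 ≡ 24. → (8, 24)

(8, 24)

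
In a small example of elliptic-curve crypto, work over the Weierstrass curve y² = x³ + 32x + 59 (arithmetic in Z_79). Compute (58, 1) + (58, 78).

The two points share x = 58 and their y-coordinates satisfy 1 + 78 ≡ 0 (mod 79), so they are inverses. Their sum is 𝒪.

O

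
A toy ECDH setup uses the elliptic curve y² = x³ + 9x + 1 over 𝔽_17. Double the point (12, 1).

(6, 13)

tangent at (12, 1): λ = (3·12² + 9)/(2·1) ≡ 16/2. 2⁻¹ ≡ 9 (mod 17) since 2·9 = 18 ≡ 1, so λ ≡ 16·9 ≡ 8.
  x = λ² - 12 - 12 = 64 - 24 ≡ 6; y = λ·(12 - 6) - 1 ≡ 13. → (6, 13)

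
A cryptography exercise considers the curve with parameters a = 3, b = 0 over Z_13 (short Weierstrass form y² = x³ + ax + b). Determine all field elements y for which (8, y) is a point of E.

x³ + 3x + 0 = 536 ≡ 3 (mod 13).
Square roots of 3 mod 13: 4 and 9 (since 4² = 16 ≡ 3).

4, 9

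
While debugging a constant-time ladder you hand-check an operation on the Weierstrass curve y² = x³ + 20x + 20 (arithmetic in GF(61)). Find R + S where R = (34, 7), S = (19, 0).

(34, 7) + (19, 0). λ = (0 - 7)/(19 - 34) ≡ 54/46 mod 61. 46⁻¹ ≡ 4 (mod 61), so λ ≡ 33.
  x = λ² - 34 - 19 = 1089 - 53 ≡ 60; y = λ·(34 - 60) - 7 ≡ 50. → (60, 50)

(60, 50)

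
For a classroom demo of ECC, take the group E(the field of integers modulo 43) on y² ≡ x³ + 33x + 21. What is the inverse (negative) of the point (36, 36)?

(36, 7)

-(36, 36) = (36, -36 mod 43) = (36, 7).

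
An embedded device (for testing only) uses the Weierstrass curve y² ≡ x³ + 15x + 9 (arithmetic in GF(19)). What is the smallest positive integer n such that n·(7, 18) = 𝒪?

2P: tangent at (7, 18): λ = (3·7² + 15)/(2·18) ≡ 10/17. 17⁻¹ ≡ 9 (mod 19), so λ ≡ 10·9 ≡ 14.
  x = λ² - 7 - 7 = 196 - 14 ≡ 11; y = λ·(7 - 11) - 18 ≡ 2. → (11, 2)
3P: (11, 2) + (7, 18). λ = (18 - 2)/(7 - 11) ≡ 16/15 mod 19. 15⁻¹ ≡ 14 (mod 19) since 15·14 = 210 ≡ 1, so λ ≡ 15.
  x = λ² - 11 - 7 = 225 - 18 ≡ 17; y = λ·(11 - 17) - 2 ≡ 3. → (17, 3)
4P: (17, 3) + (7, 18). λ = (18 - 3)/(7 - 17) ≡ 15/9 mod 19. 9⁻¹ ≡ 17 (mod 19) since 9·17 = 153 ≡ 1, so λ ≡ 8.
  x = λ² - 17 - 7 = 64 - 24 ≡ 2; y = λ·(17 - 2) - 3 ≡ 3. → (2, 3)
5P: (2, 3) + (7, 18). λ = (18 - 3)/(7 - 2) ≡ 15/5 mod 19. 5⁻¹ ≡ 4 (mod 19) since 5·4 = 20 ≡ 1, so λ ≡ 3.
  x = λ² - 2 - 7 = 9 - 9 ≡ 0; y = λ·(2 - 0) - 3 ≡ 3. → (0, 3)
6P: (0, 3) + (7, 18). λ = (18 - 3)/(7 - 0) ≡ 15/7 mod 19. 7⁻¹ ≡ 11 (mod 19) since 7·11 = 77 ≡ 1, so λ ≡ 13.
  x = λ² - 0 - 7 = 169 - 7 ≡ 10; y = λ·(0 - 10) - 3 ≡ 0. → (10, 0)
7P: (10, 0) + (7, 18). λ = (18 - 0)/(7 - 10) ≡ 18/16 mod 19. 16⁻¹ ≡ 6 (mod 19), so λ ≡ 13.
  x = λ² - 10 - 7 = 169 - 17 ≡ 0; y = λ·(10 - 0) - 0 ≡ 16. → (0, 16)
8P: (0, 16) + (7, 18). λ = (18 - 16)/(7 - 0) ≡ 2/7 mod 19. 7⁻¹ ≡ 11 (mod 19) since 7·11 = 77 ≡ 1, so λ ≡ 3.
  x = λ² - 0 - 7 = 9 - 7 ≡ 2; y = λ·(0 - 2) - 16 ≡ 16. → (2, 16)
9P: (2, 16) + (7, 18). λ = (18 - 16)/(7 - 2) ≡ 2/5 mod 19. 5⁻¹ ≡ 4 (mod 19), so λ ≡ 8.
  x = λ² - 2 - 7 = 64 - 9 ≡ 17; y = λ·(2 - 17) - 16 ≡ 16. → (17, 16)
10P: (17, 16) + (7, 18). λ = (18 - 16)/(7 - 17) ≡ 2/9 mod 19. 9⁻¹ ≡ 17 (mod 19) since 9·17 = 153 ≡ 1, so λ ≡ 15.
  x = λ² - 17 - 7 = 225 - 24 ≡ 11; y = λ·(17 - 11) - 16 ≡ 17. → (11, 17)
11P: (11, 17) + (7, 18). λ = (18 - 17)/(7 - 11) ≡ 1/15 mod 19. 15⁻¹ ≡ 14 (mod 19) since 15·14 = 210 ≡ 1, so λ ≡ 14.
  x = λ² - 11 - 7 = 196 - 18 ≡ 7; y = λ·(11 - 7) - 17 ≡ 1. → (7, 1)
12P: (7, 1) + (7, 18): same x and y₁ ≡ -y₂, so the sum is 𝒪.
12P = 𝒪, so the order is 12.

12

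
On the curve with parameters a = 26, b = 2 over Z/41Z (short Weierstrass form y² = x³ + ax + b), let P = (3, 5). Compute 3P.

Repeated addition: build up to 3P.
2P: tangent at (3, 5): λ = (3·3² + 26)/(2·5) ≡ 12/10. 10⁻¹ ≡ 37 (mod 41) since 10·37 = 370 ≡ 1, so λ ≡ 12·37 ≡ 34.
  x = λ² - 3 - 3 = 1156 - 6 ≡ 2; y = λ·(3 - 2) - 5 ≡ 29. → (2, 29)
3P: (2, 29) + (3, 5). λ = (5 - 29)/(3 - 2) ≡ 17/1 mod 41. 1⁻¹ ≡ 1 (mod 41), so λ ≡ 17.
  x = λ² - 2 - 3 = 289 - 5 ≡ 38; y = λ·(2 - 38) - 29 ≡ 15. → (38, 15)

(38, 15)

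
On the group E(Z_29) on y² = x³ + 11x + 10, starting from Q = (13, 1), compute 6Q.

Double-and-add on 6 = (110)₂. Start with Q = (13, 1) for the leading 1-bit.
double: tangent at (13, 1): λ = (3·13² + 11)/(2·1) ≡ 25/2. 2⁻¹ ≡ 15 (mod 29), so λ ≡ 25·15 ≡ 27.
  x = λ² - 13 - 13 = 729 - 26 ≡ 7; y = λ·(13 - 7) - 1 ≡ 16. → (7, 16)
add Q: (7, 16) + (13, 1). λ = (1 - 16)/(13 - 7) ≡ 14/6 mod 29. 6⁻¹ ≡ 5 (mod 29), so λ ≡ 12.
  x = λ² - 7 - 13 = 144 - 20 ≡ 8; y = λ·(7 - 8) - 16 ≡ 1. → (8, 1)
double: tangent at (8, 1): λ = (3·8² + 11)/(2·1) ≡ 0/2. 2⁻¹ ≡ 15 (mod 29), so λ ≡ 0·15 ≡ 0.
  x = λ² - 8 - 8 = 0 - 16 ≡ 13; y = λ·(8 - 13) - 1 ≡ 28. → (13, 28)

(13, 28)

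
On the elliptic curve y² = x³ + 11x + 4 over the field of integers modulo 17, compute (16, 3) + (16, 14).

O

The two points share x = 16 and their y-coordinates satisfy 3 + 14 ≡ 0 (mod 17), so they are inverses. Their sum is ∞.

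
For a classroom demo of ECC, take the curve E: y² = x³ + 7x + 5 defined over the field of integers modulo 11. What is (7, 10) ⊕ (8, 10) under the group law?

(7, 1)

(7, 10) + (8, 10). λ = (10 - 10)/(8 - 7) ≡ 0/1 mod 11. 1⁻¹ ≡ 1 (mod 11) since 1·1 = 1 ≡ 1, so λ ≡ 0.
  x = λ² - 7 - 8 = 0 - 15 ≡ 7; y = λ·(7 - 7) - 10 ≡ 1. → (7, 1)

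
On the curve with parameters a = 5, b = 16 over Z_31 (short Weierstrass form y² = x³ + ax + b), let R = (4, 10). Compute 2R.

(27, 5)

tangent at (4, 10): λ = (3·4² + 5)/(2·10) ≡ 22/20. 20⁻¹ ≡ 14 (mod 31), so λ ≡ 22·14 ≡ 29.
  x = λ² - 4 - 4 = 841 - 8 ≡ 27; y = λ·(4 - 27) - 10 ≡ 5. → (27, 5)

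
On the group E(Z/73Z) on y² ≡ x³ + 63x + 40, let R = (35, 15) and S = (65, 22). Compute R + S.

(45, 7)

(35, 15) + (65, 22). λ = (22 - 15)/(65 - 35) ≡ 7/30 mod 73. 30⁻¹ ≡ 56 (mod 73), so λ ≡ 27.
  x = λ² - 35 - 65 = 729 - 100 ≡ 45; y = λ·(35 - 45) - 15 ≡ 7. → (45, 7)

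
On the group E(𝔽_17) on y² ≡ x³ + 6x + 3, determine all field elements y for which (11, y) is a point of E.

none

x³ + 6x + 3 = 1400 ≡ 6 (mod 17).
6 is a non-residue mod 17; no y exists.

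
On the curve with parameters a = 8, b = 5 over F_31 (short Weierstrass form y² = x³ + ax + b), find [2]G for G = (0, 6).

tangent at (0, 6): λ = (3·0² + 8)/(2·6) ≡ 8/12. 12⁻¹ ≡ 13 (mod 31), so λ ≡ 8·13 ≡ 11.
  x = λ² - 0 - 0 = 121 - 0 ≡ 28; y = λ·(0 - 28) - 6 ≡ 27. → (28, 27)

(28, 27)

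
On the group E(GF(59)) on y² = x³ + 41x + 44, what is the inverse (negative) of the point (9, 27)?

-(9, 27) = (9, -27 mod 59) = (9, 32).

(9, 32)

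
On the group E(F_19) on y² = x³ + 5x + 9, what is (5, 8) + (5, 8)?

tangent at (5, 8): λ = (3·5² + 5)/(2·8) ≡ 4/16. 16⁻¹ ≡ 6 (mod 19), so λ ≡ 4·6 ≡ 5.
  x = λ² - 5 - 5 = 25 - 10 ≡ 15; y = λ·(5 - 15) - 8 ≡ 18. → (15, 18)

(15, 18)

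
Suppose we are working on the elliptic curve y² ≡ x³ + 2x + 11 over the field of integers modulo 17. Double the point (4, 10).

tangent at (4, 10): λ = (3·4² + 2)/(2·10) ≡ 16/3. 3⁻¹ ≡ 6 (mod 17), so λ ≡ 16·6 ≡ 11.
  x = λ² - 4 - 4 = 121 - 8 ≡ 11; y = λ·(4 - 11) - 10 ≡ 15. → (11, 15)

(11, 15)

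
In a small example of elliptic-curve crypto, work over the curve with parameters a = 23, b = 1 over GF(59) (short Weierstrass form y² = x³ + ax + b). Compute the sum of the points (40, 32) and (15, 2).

(55, 9)

(40, 32) + (15, 2). λ = (2 - 32)/(15 - 40) ≡ 29/34 mod 59. 34⁻¹ ≡ 33 (mod 59), so λ ≡ 13.
  x = λ² - 40 - 15 = 169 - 55 ≡ 55; y = λ·(40 - 55) - 32 ≡ 9. → (55, 9)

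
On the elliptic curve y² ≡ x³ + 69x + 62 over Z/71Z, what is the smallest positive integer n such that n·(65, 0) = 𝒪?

2

2P: (65, 0) + (65, 0): same x and y₁ ≡ -y₂, so the sum is 𝒪.
2P = 𝒪, so the order is 2.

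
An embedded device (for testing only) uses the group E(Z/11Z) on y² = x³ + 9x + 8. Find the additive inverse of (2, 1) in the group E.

(2, 10)

-(2, 1) = (2, -1 mod 11) = (2, 10).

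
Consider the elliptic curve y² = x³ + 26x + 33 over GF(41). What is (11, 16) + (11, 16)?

tangent at (11, 16): λ = (3·11² + 26)/(2·16) ≡ 20/32. 32⁻¹ ≡ 9 (mod 41), so λ ≡ 20·9 ≡ 16.
  x = λ² - 11 - 11 = 256 - 22 ≡ 29; y = λ·(11 - 29) - 16 ≡ 24. → (29, 24)

(29, 24)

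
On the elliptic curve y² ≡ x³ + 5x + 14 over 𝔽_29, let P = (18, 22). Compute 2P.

(27, 24)

tangent at (18, 22): λ = (3·18² + 5)/(2·22) ≡ 20/15. 15⁻¹ ≡ 2 (mod 29) since 15·2 = 30 ≡ 1, so λ ≡ 20·2 ≡ 11.
  x = λ² - 18 - 18 = 121 - 36 ≡ 27; y = λ·(18 - 27) - 22 ≡ 24. → (27, 24)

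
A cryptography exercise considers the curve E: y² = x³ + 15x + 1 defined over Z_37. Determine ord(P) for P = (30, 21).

12

2P: tangent at (30, 21): λ = (3·30² + 15)/(2·21) ≡ 14/5. 5⁻¹ ≡ 15 (mod 37), so λ ≡ 14·15 ≡ 25.
  x = λ² - 30 - 30 = 625 - 60 ≡ 10; y = λ·(30 - 10) - 21 ≡ 35. → (10, 35)
3P: (10, 35) + (30, 21). λ = (21 - 35)/(30 - 10) ≡ 23/20 mod 37. 20⁻¹ ≡ 13 (mod 37) since 20·13 = 260 ≡ 1, so λ ≡ 3.
  x = λ² - 10 - 30 = 9 - 40 ≡ 6; y = λ·(10 - 6) - 35 ≡ 14. → (6, 14)
4P: (6, 14) + (30, 21). λ = (21 - 14)/(30 - 6) ≡ 7/24 mod 37. 24⁻¹ ≡ 17 (mod 37), so λ ≡ 8.
  x = λ² - 6 - 30 = 64 - 36 ≡ 28; y = λ·(6 - 28) - 14 ≡ 32. → (28, 32)
5P: (28, 32) + (30, 21). λ = (21 - 32)/(30 - 28) ≡ 26/2 mod 37. 2⁻¹ ≡ 19 (mod 37), so λ ≡ 13.
  x = λ² - 28 - 30 = 169 - 58 ≡ 0; y = λ·(28 - 0) - 32 ≡ 36. → (0, 36)
6P: (0, 36) + (30, 21). λ = (21 - 36)/(30 - 0) ≡ 22/30 mod 37. 30⁻¹ ≡ 21 (mod 37) since 30·21 = 630 ≡ 1, so λ ≡ 18.
  x = λ² - 0 - 30 = 324 - 30 ≡ 35; y = λ·(0 - 35) - 36 ≡ 0. → (35, 0)
7P: (35, 0) + (30, 21). λ = (21 - 0)/(30 - 35) ≡ 21/32 mod 37. 32⁻¹ ≡ 22 (mod 37) since 32·22 = 704 ≡ 1, so λ ≡ 18.
  x = λ² - 35 - 30 = 324 - 65 ≡ 0; y = λ·(35 - 0) - 0 ≡ 1. → (0, 1)
8P: (0, 1) + (30, 21). λ = (21 - 1)/(30 - 0) ≡ 20/30 mod 37. 30⁻¹ ≡ 21 (mod 37) since 30·21 = 630 ≡ 1, so λ ≡ 13.
  x = λ² - 0 - 30 = 169 - 30 ≡ 28; y = λ·(0 - 28) - 1 ≡ 5. → (28, 5)
9P: (28, 5) + (30, 21). λ = (21 - 5)/(30 - 28) ≡ 16/2 mod 37. 2⁻¹ ≡ 19 (mod 37), so λ ≡ 8.
  x = λ² - 28 - 30 = 64 - 58 ≡ 6; y = λ·(28 - 6) - 5 ≡ 23. → (6, 23)
10P: (6, 23) + (30, 21). λ = (21 - 23)/(30 - 6) ≡ 35/24 mod 37. 24⁻¹ ≡ 17 (mod 37) since 24·17 = 408 ≡ 1, so λ ≡ 3.
  x = λ² - 6 - 30 = 9 - 36 ≡ 10; y = λ·(6 - 10) - 23 ≡ 2. → (10, 2)
11P: (10, 2) + (30, 21). λ = (21 - 2)/(30 - 10) ≡ 19/20 mod 37. 20⁻¹ ≡ 13 (mod 37) since 20·13 = 260 ≡ 1, so λ ≡ 25.
  x = λ² - 10 - 30 = 625 - 40 ≡ 30; y = λ·(10 - 30) - 2 ≡ 16. → (30, 16)
12P: (30, 16) + (30, 21): same x and y₁ ≡ -y₂, so the sum is 𝒪.
12P = 𝒪, so the order is 12.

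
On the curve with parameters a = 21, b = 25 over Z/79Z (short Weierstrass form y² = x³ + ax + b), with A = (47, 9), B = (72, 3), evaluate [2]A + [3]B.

(18, 28)

First 2A:
Repeated addition: build up to 2A.
2A: tangent at (47, 9): λ = (3·47² + 21)/(2·9) ≡ 12/18. 18⁻¹ ≡ 22 (mod 79), so λ ≡ 12·22 ≡ 27.
  x = λ² - 47 - 47 = 729 - 94 ≡ 3; y = λ·(47 - 3) - 9 ≡ 73. → (3, 73)
2A = (3, 73).
Next 3B:
Repeated addition: build up to 3B.
2B: tangent at (72, 3): λ = (3·72² + 21)/(2·3) ≡ 10/6. 6⁻¹ ≡ 66 (mod 79), so λ ≡ 10·66 ≡ 28.
  x = λ² - 72 - 72 = 784 - 144 ≡ 8; y = λ·(72 - 8) - 3 ≡ 51. → (8, 51)
3B: (8, 51) + (72, 3). λ = (3 - 51)/(72 - 8) ≡ 31/64 mod 79. 64⁻¹ ≡ 21 (mod 79), so λ ≡ 19.
  x = λ² - 8 - 72 = 361 - 80 ≡ 44; y = λ·(8 - 44) - 51 ≡ 55. → (44, 55)
3B = (44, 55).
Finally 2A + 3B:
(3, 73) + (44, 55). λ = (55 - 73)/(44 - 3) ≡ 61/41 mod 79. 41⁻¹ ≡ 27 (mod 79) since 41·27 = 1107 ≡ 1, so λ ≡ 67.
  x = λ² - 3 - 44 = 4489 - 47 ≡ 18; y = λ·(3 - 18) - 73 ≡ 28. → (18, 28)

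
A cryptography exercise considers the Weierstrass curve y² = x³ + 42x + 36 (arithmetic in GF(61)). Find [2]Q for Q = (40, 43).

(0, 6)

tangent at (40, 43): λ = (3·40² + 42)/(2·43) ≡ 23/25. 25⁻¹ ≡ 22 (mod 61), so λ ≡ 23·22 ≡ 18.
  x = λ² - 40 - 40 = 324 - 80 ≡ 0; y = λ·(40 - 0) - 43 ≡ 6. → (0, 6)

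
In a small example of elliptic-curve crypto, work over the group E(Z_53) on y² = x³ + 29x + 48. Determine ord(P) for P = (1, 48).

5

2P: tangent at (1, 48): λ = (3·1² + 29)/(2·48) ≡ 32/43. 43⁻¹ ≡ 37 (mod 53), so λ ≡ 32·37 ≡ 18.
  x = λ² - 1 - 1 = 324 - 2 ≡ 4; y = λ·(1 - 4) - 48 ≡ 4. → (4, 4)
3P: (4, 4) + (1, 48). λ = (48 - 4)/(1 - 4) ≡ 44/50 mod 53. 50⁻¹ ≡ 35 (mod 53) since 50·35 = 1750 ≡ 1, so λ ≡ 3.
  x = λ² - 4 - 1 = 9 - 5 ≡ 4; y = λ·(4 - 4) - 4 ≡ 49. → (4, 49)
4P: (4, 49) + (1, 48). λ = (48 - 49)/(1 - 4) ≡ 52/50 mod 53. 50⁻¹ ≡ 35 (mod 53), so λ ≡ 18.
  x = λ² - 4 - 1 = 324 - 5 ≡ 1; y = λ·(4 - 1) - 49 ≡ 5. → (1, 5)
5P: (1, 5) + (1, 48): same x and y₁ ≡ -y₂, so the sum is 𝒪.
5P = 𝒪, so the order is 5.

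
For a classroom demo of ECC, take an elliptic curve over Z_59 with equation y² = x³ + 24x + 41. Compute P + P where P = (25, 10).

tangent at (25, 10): λ = (3·25² + 24)/(2·10) ≡ 11/20. 20⁻¹ ≡ 3 (mod 59), so λ ≡ 11·3 ≡ 33.
  x = λ² - 25 - 25 = 1089 - 50 ≡ 36; y = λ·(25 - 36) - 10 ≡ 40. → (36, 40)

(36, 40)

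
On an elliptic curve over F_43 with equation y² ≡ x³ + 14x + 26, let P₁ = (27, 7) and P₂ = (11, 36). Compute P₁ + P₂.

(36, 12)

(27, 7) + (11, 36). λ = (36 - 7)/(11 - 27) ≡ 29/27 mod 43. 27⁻¹ ≡ 8 (mod 43) since 27·8 = 216 ≡ 1, so λ ≡ 17.
  x = λ² - 27 - 11 = 289 - 38 ≡ 36; y = λ·(27 - 36) - 7 ≡ 12. → (36, 12)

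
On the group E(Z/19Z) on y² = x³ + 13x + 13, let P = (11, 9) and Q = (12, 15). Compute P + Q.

(13, 17)

(11, 9) + (12, 15). λ = (15 - 9)/(12 - 11) ≡ 6/1 mod 19. 1⁻¹ ≡ 1 (mod 19), so λ ≡ 6.
  x = λ² - 11 - 12 = 36 - 23 ≡ 13; y = λ·(11 - 13) - 9 ≡ 17. → (13, 17)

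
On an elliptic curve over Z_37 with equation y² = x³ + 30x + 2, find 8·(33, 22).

Write G = (33, 22).
Double-and-add on 8 = (1000)₂. Start with G = (33, 22) for the leading 1-bit.
double: tangent at (33, 22): λ = (3·33² + 30)/(2·22) ≡ 4/7. 7⁻¹ ≡ 16 (mod 37), so λ ≡ 4·16 ≡ 27.
  x = λ² - 33 - 33 = 729 - 66 ≡ 34; y = λ·(33 - 34) - 22 ≡ 25. → (34, 25)
double: tangent at (34, 25): λ = (3·34² + 30)/(2·25) ≡ 20/13. 13⁻¹ ≡ 20 (mod 37) since 13·20 = 260 ≡ 1, so λ ≡ 20·20 ≡ 30.
  x = λ² - 34 - 34 = 900 - 68 ≡ 18; y = λ·(34 - 18) - 25 ≡ 11. → (18, 11)
double: tangent at (18, 11): λ = (3·18² + 30)/(2·11) ≡ 3/22. 22⁻¹ ≡ 32 (mod 37), so λ ≡ 3·32 ≡ 22.
  x = λ² - 18 - 18 = 484 - 36 ≡ 4; y = λ·(18 - 4) - 11 ≡ 1. → (4, 1)

(4, 1)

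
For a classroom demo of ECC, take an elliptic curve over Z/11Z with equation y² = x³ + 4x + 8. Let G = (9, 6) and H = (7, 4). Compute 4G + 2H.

(7, 7)

First 4G:
Double-and-add on 4 = (100)₂. Start with G = (9, 6) for the leading 1-bit.
double: tangent at (9, 6): λ = (3·9² + 4)/(2·6) ≡ 5/1. 1⁻¹ ≡ 1 (mod 11), so λ ≡ 5·1 ≡ 5.
  x = λ² - 9 - 9 = 25 - 18 ≡ 7; y = λ·(9 - 7) - 6 ≡ 4. → (7, 4)
double: tangent at (7, 4): λ = (3·7² + 4)/(2·4) ≡ 8/8. 8⁻¹ ≡ 7 (mod 11) since 8·7 = 56 ≡ 1, so λ ≡ 8·7 ≡ 1.
  x = λ² - 7 - 7 = 1 - 14 ≡ 9; y = λ·(7 - 9) - 4 ≡ 5. → (9, 5)
4G = (9, 5).
Next 2H:
Repeated addition: build up to 2H.
2H: tangent at (7, 4): λ = (3·7² + 4)/(2·4) ≡ 8/8. 8⁻¹ ≡ 7 (mod 11), so λ ≡ 8·7 ≡ 1.
  x = λ² - 7 - 7 = 1 - 14 ≡ 9; y = λ·(7 - 9) - 4 ≡ 5. → (9, 5)
2H = (9, 5).
Finally 4G + 2H:
tangent at (9, 5): λ = (3·9² + 4)/(2·5) ≡ 5/10. 10⁻¹ ≡ 10 (mod 11), so λ ≡ 5·10 ≡ 6.
  x = λ² - 9 - 9 = 36 - 18 ≡ 7; y = λ·(9 - 7) - 5 ≡ 7. → (7, 7)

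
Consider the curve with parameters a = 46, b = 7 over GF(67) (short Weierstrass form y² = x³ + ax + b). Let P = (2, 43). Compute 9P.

Repeated addition: build up to 9P.
2P: tangent at (2, 43): λ = (3·2² + 46)/(2·43) ≡ 58/19. 19⁻¹ ≡ 60 (mod 67), so λ ≡ 58·60 ≡ 63.
  x = λ² - 2 - 2 = 3969 - 4 ≡ 12; y = λ·(2 - 12) - 43 ≡ 64. → (12, 64)
3P: (12, 64) + (2, 43). λ = (43 - 64)/(2 - 12) ≡ 46/57 mod 67. 57⁻¹ ≡ 20 (mod 67) since 57·20 = 1140 ≡ 1, so λ ≡ 49.
  x = λ² - 12 - 2 = 2401 - 14 ≡ 42; y = λ·(12 - 42) - 64 ≡ 7. → (42, 7)
4P: (42, 7) + (2, 43). λ = (43 - 7)/(2 - 42) ≡ 36/27 mod 67. 27⁻¹ ≡ 5 (mod 67) since 27·5 = 135 ≡ 1, so λ ≡ 46.
  x = λ² - 42 - 2 = 2116 - 44 ≡ 62; y = λ·(42 - 62) - 7 ≡ 11. → (62, 11)
5P: (62, 11) + (2, 43). λ = (43 - 11)/(2 - 62) ≡ 32/7 mod 67. 7⁻¹ ≡ 48 (mod 67), so λ ≡ 62.
  x = λ² - 62 - 2 = 3844 - 64 ≡ 28; y = λ·(62 - 28) - 11 ≡ 20. → (28, 20)
6P: (28, 20) + (2, 43). λ = (43 - 20)/(2 - 28) ≡ 23/41 mod 67. 41⁻¹ ≡ 18 (mod 67), so λ ≡ 12.
  x = λ² - 28 - 2 = 144 - 30 ≡ 47; y = λ·(28 - 47) - 20 ≡ 20. → (47, 20)
7P: (47, 20) + (2, 43). λ = (43 - 20)/(2 - 47) ≡ 23/22 mod 67. 22⁻¹ ≡ 64 (mod 67) since 22·64 = 1408 ≡ 1, so λ ≡ 65.
  x = λ² - 47 - 2 = 4225 - 49 ≡ 22; y = λ·(47 - 22) - 20 ≡ 64. → (22, 64)
8P: (22, 64) + (2, 43). λ = (43 - 64)/(2 - 22) ≡ 46/47 mod 67. 47⁻¹ ≡ 10 (mod 67), so λ ≡ 58.
  x = λ² - 22 - 2 = 3364 - 24 ≡ 57; y = λ·(22 - 57) - 64 ≡ 50. → (57, 50)
9P: (57, 50) + (2, 43). λ = (43 - 50)/(2 - 57) ≡ 60/12 mod 67. 12⁻¹ ≡ 28 (mod 67) since 12·28 = 336 ≡ 1, so λ ≡ 5.
  x = λ² - 57 - 2 = 25 - 59 ≡ 33; y = λ·(57 - 33) - 50 ≡ 3. → (33, 3)

(33, 3)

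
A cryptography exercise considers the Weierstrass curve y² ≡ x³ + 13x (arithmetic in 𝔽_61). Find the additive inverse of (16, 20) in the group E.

(16, 41)

-(16, 20) = (16, -20 mod 61) = (16, 41).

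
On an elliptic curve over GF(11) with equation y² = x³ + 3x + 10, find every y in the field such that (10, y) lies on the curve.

none

x³ + 3x + 10 = 1040 ≡ 6 (mod 11).
6 is a non-residue mod 11; no y exists.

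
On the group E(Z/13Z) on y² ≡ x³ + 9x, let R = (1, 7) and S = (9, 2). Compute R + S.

(4, 3)

(1, 7) + (9, 2). λ = (2 - 7)/(9 - 1) ≡ 8/8 mod 13. 8⁻¹ ≡ 5 (mod 13), so λ ≡ 1.
  x = λ² - 1 - 9 = 1 - 10 ≡ 4; y = λ·(1 - 4) - 7 ≡ 3. → (4, 3)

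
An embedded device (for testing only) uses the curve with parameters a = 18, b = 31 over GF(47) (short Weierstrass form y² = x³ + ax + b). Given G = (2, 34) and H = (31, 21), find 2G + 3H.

(28, 16)

First 2G:
Repeated addition: build up to 2G.
2G: tangent at (2, 34): λ = (3·2² + 18)/(2·34) ≡ 30/21. 21⁻¹ ≡ 9 (mod 47), so λ ≡ 30·9 ≡ 35.
  x = λ² - 2 - 2 = 1225 - 4 ≡ 46; y = λ·(2 - 46) - 34 ≡ 24. → (46, 24)
2G = (46, 24).
Next 3H:
Repeated addition: build up to 3H.
2H: tangent at (31, 21): λ = (3·31² + 18)/(2·21) ≡ 34/42. 42⁻¹ ≡ 28 (mod 47) since 42·28 = 1176 ≡ 1, so λ ≡ 34·28 ≡ 12.
  x = λ² - 31 - 31 = 144 - 62 ≡ 35; y = λ·(31 - 35) - 21 ≡ 25. → (35, 25)
3H: (35, 25) + (31, 21). λ = (21 - 25)/(31 - 35) ≡ 43/43 mod 47. 43⁻¹ ≡ 35 (mod 47), so λ ≡ 1.
  x = λ² - 35 - 31 = 1 - 66 ≡ 29; y = λ·(35 - 29) - 25 ≡ 28. → (29, 28)
3H = (29, 28).
Finally 2G + 3H:
(46, 24) + (29, 28). λ = (28 - 24)/(29 - 46) ≡ 4/30 mod 47. 30⁻¹ ≡ 11 (mod 47) since 30·11 = 330 ≡ 1, so λ ≡ 44.
  x = λ² - 46 - 29 = 1936 - 75 ≡ 28; y = λ·(46 - 28) - 24 ≡ 16. → (28, 16)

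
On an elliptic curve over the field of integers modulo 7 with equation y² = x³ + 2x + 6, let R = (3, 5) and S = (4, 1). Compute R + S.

(2, 5)

(3, 5) + (4, 1). λ = (1 - 5)/(4 - 3) ≡ 3/1 mod 7. 1⁻¹ ≡ 1 (mod 7) since 1·1 = 1 ≡ 1, so λ ≡ 3.
  x = λ² - 3 - 4 = 9 - 7 ≡ 2; y = λ·(3 - 2) - 5 ≡ 5. → (2, 5)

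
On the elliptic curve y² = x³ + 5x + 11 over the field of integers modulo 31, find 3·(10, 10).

(27, 19)

Write P = (10, 10).
Repeated addition: build up to 3P.
2P: tangent at (10, 10): λ = (3·10² + 5)/(2·10) ≡ 26/20. 20⁻¹ ≡ 14 (mod 31), so λ ≡ 26·14 ≡ 23.
  x = λ² - 10 - 10 = 529 - 20 ≡ 13; y = λ·(10 - 13) - 10 ≡ 14. → (13, 14)
3P: (13, 14) + (10, 10). λ = (10 - 14)/(10 - 13) ≡ 27/28 mod 31. 28⁻¹ ≡ 10 (mod 31), so λ ≡ 22.
  x = λ² - 13 - 10 = 484 - 23 ≡ 27; y = λ·(13 - 27) - 14 ≡ 19. → (27, 19)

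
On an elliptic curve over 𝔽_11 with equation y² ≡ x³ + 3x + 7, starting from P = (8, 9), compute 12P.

(10, 6)

Double-and-add on 12 = (1100)₂. Start with P = (8, 9) for the leading 1-bit.
double: tangent at (8, 9): λ = (3·8² + 3)/(2·9) ≡ 8/7. 7⁻¹ ≡ 8 (mod 11) since 7·8 = 56 ≡ 1, so λ ≡ 8·8 ≡ 9.
  x = λ² - 8 - 8 = 81 - 16 ≡ 10; y = λ·(8 - 10) - 9 ≡ 6. → (10, 6)
add P: (10, 6) + (8, 9). λ = (9 - 6)/(8 - 10) ≡ 3/9 mod 11. 9⁻¹ ≡ 5 (mod 11) since 9·5 = 45 ≡ 1, so λ ≡ 4.
  x = λ² - 10 - 8 = 16 - 18 ≡ 9; y = λ·(10 - 9) - 6 ≡ 9. → (9, 9)
double: tangent at (9, 9): λ = (3·9² + 3)/(2·9) ≡ 4/7. 7⁻¹ ≡ 8 (mod 11), so λ ≡ 4·8 ≡ 10.
  x = λ² - 9 - 9 = 100 - 18 ≡ 5; y = λ·(9 - 5) - 9 ≡ 9. → (5, 9)
double: tangent at (5, 9): λ = (3·5² + 3)/(2·9) ≡ 1/7. 7⁻¹ ≡ 8 (mod 11), so λ ≡ 1·8 ≡ 8.
  x = λ² - 5 - 5 = 64 - 10 ≡ 10; y = λ·(5 - 10) - 9 ≡ 6. → (10, 6)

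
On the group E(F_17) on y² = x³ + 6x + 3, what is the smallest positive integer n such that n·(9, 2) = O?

2P: tangent at (9, 2): λ = (3·9² + 6)/(2·2) ≡ 11/4. 4⁻¹ ≡ 13 (mod 17), so λ ≡ 11·13 ≡ 7.
  x = λ² - 9 - 9 = 49 - 18 ≡ 14; y = λ·(9 - 14) - 2 ≡ 14. → (14, 14)
3P: (14, 14) + (9, 2). λ = (2 - 14)/(9 - 14) ≡ 5/12 mod 17. 12⁻¹ ≡ 10 (mod 17), so λ ≡ 16.
  x = λ² - 14 - 9 = 256 - 23 ≡ 12; y = λ·(14 - 12) - 14 ≡ 1. → (12, 1)
4P: (12, 1) + (9, 2). λ = (2 - 1)/(9 - 12) ≡ 1/14 mod 17. 14⁻¹ ≡ 11 (mod 17) since 14·11 = 154 ≡ 1, so λ ≡ 11.
  x = λ² - 12 - 9 = 121 - 21 ≡ 15; y = λ·(12 - 15) - 1 ≡ 0. → (15, 0)
5P: (15, 0) + (9, 2). λ = (2 - 0)/(9 - 15) ≡ 2/11 mod 17. 11⁻¹ ≡ 14 (mod 17), so λ ≡ 11.
  x = λ² - 15 - 9 = 121 - 24 ≡ 12; y = λ·(15 - 12) - 0 ≡ 16. → (12, 16)
6P: (12, 16) + (9, 2). λ = (2 - 16)/(9 - 12) ≡ 3/14 mod 17. 14⁻¹ ≡ 11 (mod 17) since 14·11 = 154 ≡ 1, so λ ≡ 16.
  x = λ² - 12 - 9 = 256 - 21 ≡ 14; y = λ·(12 - 14) - 16 ≡ 3. → (14, 3)
7P: (14, 3) + (9, 2). λ = (2 - 3)/(9 - 14) ≡ 16/12 mod 17. 12⁻¹ ≡ 10 (mod 17) since 12·10 = 120 ≡ 1, so λ ≡ 7.
  x = λ² - 14 - 9 = 49 - 23 ≡ 9; y = λ·(14 - 9) - 3 ≡ 15. → (9, 15)
8P: (9, 15) + (9, 2): same x and y₁ ≡ -y₂, so the sum is O.
8P = O, so the order is 8.

8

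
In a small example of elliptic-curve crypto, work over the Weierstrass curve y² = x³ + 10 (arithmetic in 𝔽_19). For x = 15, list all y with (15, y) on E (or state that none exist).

x³ + 0x + 10 = 3385 ≡ 3 (mod 19).
3 is a non-residue mod 19; no y exists.

none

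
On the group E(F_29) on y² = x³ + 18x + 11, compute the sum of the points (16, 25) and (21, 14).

(27, 5)

(16, 25) + (21, 14). λ = (14 - 25)/(21 - 16) ≡ 18/5 mod 29. 5⁻¹ ≡ 6 (mod 29) since 5·6 = 30 ≡ 1, so λ ≡ 21.
  x = λ² - 16 - 21 = 441 - 37 ≡ 27; y = λ·(16 - 27) - 25 ≡ 5. → (27, 5)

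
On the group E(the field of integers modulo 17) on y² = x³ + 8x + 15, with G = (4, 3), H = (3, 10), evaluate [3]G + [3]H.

(13, 2)

First 3G:
Repeated addition: build up to 3G.
2G: tangent at (4, 3): λ = (3·4² + 8)/(2·3) ≡ 5/6. 6⁻¹ ≡ 3 (mod 17), so λ ≡ 5·3 ≡ 15.
  x = λ² - 4 - 4 = 225 - 8 ≡ 13; y = λ·(4 - 13) - 3 ≡ 15. → (13, 15)
3G: (13, 15) + (4, 3). λ = (3 - 15)/(4 - 13) ≡ 5/8 mod 17. 8⁻¹ ≡ 15 (mod 17) since 8·15 = 120 ≡ 1, so λ ≡ 7.
  x = λ² - 13 - 4 = 49 - 17 ≡ 15; y = λ·(13 - 15) - 15 ≡ 5. → (15, 5)
3G = (15, 5).
Next 3H:
Repeated addition: build up to 3H.
2H: tangent at (3, 10): λ = (3·3² + 8)/(2·10) ≡ 1/3. 3⁻¹ ≡ 6 (mod 17), so λ ≡ 1·6 ≡ 6.
  x = λ² - 3 - 3 = 36 - 6 ≡ 13; y = λ·(3 - 13) - 10 ≡ 15. → (13, 15)
3H: (13, 15) + (3, 10). λ = (10 - 15)/(3 - 13) ≡ 12/7 mod 17. 7⁻¹ ≡ 5 (mod 17) since 7·5 = 35 ≡ 1, so λ ≡ 9.
  x = λ² - 13 - 3 = 81 - 16 ≡ 14; y = λ·(13 - 14) - 15 ≡ 10. → (14, 10)
3H = (14, 10).
Finally 3G + 3H:
(15, 5) + (14, 10). λ = (10 - 5)/(14 - 15) ≡ 5/16 mod 17. 16⁻¹ ≡ 16 (mod 17) since 16·16 = 256 ≡ 1, so λ ≡ 12.
  x = λ² - 15 - 14 = 144 - 29 ≡ 13; y = λ·(15 - 13) - 5 ≡ 2. → (13, 2)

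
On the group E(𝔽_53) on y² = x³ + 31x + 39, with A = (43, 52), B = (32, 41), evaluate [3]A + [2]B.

(49, 40)

First 3A:
Repeated addition: build up to 3A.
2A: tangent at (43, 52): λ = (3·43² + 31)/(2·52) ≡ 13/51. 51⁻¹ ≡ 26 (mod 53) since 51·26 = 1326 ≡ 1, so λ ≡ 13·26 ≡ 20.
  x = λ² - 43 - 43 = 400 - 86 ≡ 49; y = λ·(43 - 49) - 52 ≡ 40. → (49, 40)
3A: (49, 40) + (43, 52). λ = (52 - 40)/(43 - 49) ≡ 12/47 mod 53. 47⁻¹ ≡ 44 (mod 53), so λ ≡ 51.
  x = λ² - 49 - 43 = 2601 - 92 ≡ 18; y = λ·(49 - 18) - 40 ≡ 4. → (18, 4)
3A = (18, 4).
Next 2B:
Repeated addition: build up to 2B.
2B: tangent at (32, 41): λ = (3·32² + 31)/(2·41) ≡ 29/29. 29⁻¹ ≡ 11 (mod 53) since 29·11 = 319 ≡ 1, so λ ≡ 29·11 ≡ 1.
  x = λ² - 32 - 32 = 1 - 64 ≡ 43; y = λ·(32 - 43) - 41 ≡ 1. → (43, 1)
2B = (43, 1).
Finally 3A + 2B:
(18, 4) + (43, 1). λ = (1 - 4)/(43 - 18) ≡ 50/25 mod 53. 25⁻¹ ≡ 17 (mod 53) since 25·17 = 425 ≡ 1, so λ ≡ 2.
  x = λ² - 18 - 43 = 4 - 61 ≡ 49; y = λ·(18 - 49) - 4 ≡ 40. → (49, 40)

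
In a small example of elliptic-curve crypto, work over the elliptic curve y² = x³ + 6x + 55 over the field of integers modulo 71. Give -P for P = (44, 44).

(44, 27)

-(44, 44) = (44, -44 mod 71) = (44, 27).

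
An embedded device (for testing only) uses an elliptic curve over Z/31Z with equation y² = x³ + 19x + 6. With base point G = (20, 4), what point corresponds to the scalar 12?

Repeated addition: build up to 12G.
2G: tangent at (20, 4): λ = (3·20² + 19)/(2·4) ≡ 10/8. 8⁻¹ ≡ 4 (mod 31) since 8·4 = 32 ≡ 1, so λ ≡ 10·4 ≡ 9.
  x = λ² - 20 - 20 = 81 - 40 ≡ 10; y = λ·(20 - 10) - 4 ≡ 24. → (10, 24)
3G: (10, 24) + (20, 4). λ = (4 - 24)/(20 - 10) ≡ 11/10 mod 31. 10⁻¹ ≡ 28 (mod 31), so λ ≡ 29.
  x = λ² - 10 - 20 = 841 - 30 ≡ 5; y = λ·(10 - 5) - 24 ≡ 28. → (5, 28)
4G: (5, 28) + (20, 4). λ = (4 - 28)/(20 - 5) ≡ 7/15 mod 31. 15⁻¹ ≡ 29 (mod 31) since 15·29 = 435 ≡ 1, so λ ≡ 17.
  x = λ² - 5 - 20 = 289 - 25 ≡ 16; y = λ·(5 - 16) - 28 ≡ 2. → (16, 2)
5G: (16, 2) + (20, 4). λ = (4 - 2)/(20 - 16) ≡ 2/4 mod 31. 4⁻¹ ≡ 8 (mod 31) since 4·8 = 32 ≡ 1, so λ ≡ 16.
  x = λ² - 16 - 20 = 256 - 36 ≡ 3; y = λ·(16 - 3) - 2 ≡ 20. → (3, 20)
6G: (3, 20) + (20, 4). λ = (4 - 20)/(20 - 3) ≡ 15/17 mod 31. 17⁻¹ ≡ 11 (mod 31) since 17·11 = 187 ≡ 1, so λ ≡ 10.
  x = λ² - 3 - 20 = 100 - 23 ≡ 15; y = λ·(3 - 15) - 20 ≡ 15. → (15, 15)
7G: (15, 15) + (20, 4). λ = (4 - 15)/(20 - 15) ≡ 20/5 mod 31. 5⁻¹ ≡ 25 (mod 31), so λ ≡ 4.
  x = λ² - 15 - 20 = 16 - 35 ≡ 12; y = λ·(15 - 12) - 15 ≡ 28. → (12, 28)
8G: (12, 28) + (20, 4). λ = (4 - 28)/(20 - 12) ≡ 7/8 mod 31. 8⁻¹ ≡ 4 (mod 31) since 8·4 = 32 ≡ 1, so λ ≡ 28.
  x = λ² - 12 - 20 = 784 - 32 ≡ 8; y = λ·(12 - 8) - 28 ≡ 22. → (8, 22)
9G: (8, 22) + (20, 4). λ = (4 - 22)/(20 - 8) ≡ 13/12 mod 31. 12⁻¹ ≡ 13 (mod 31), so λ ≡ 14.
  x = λ² - 8 - 20 = 196 - 28 ≡ 13; y = λ·(8 - 13) - 22 ≡ 1. → (13, 1)
10G: (13, 1) + (20, 4). λ = (4 - 1)/(20 - 13) ≡ 3/7 mod 31. 7⁻¹ ≡ 9 (mod 31), so λ ≡ 27.
  x = λ² - 13 - 20 = 729 - 33 ≡ 14; y = λ·(13 - 14) - 1 ≡ 3. → (14, 3)
11G: (14, 3) + (20, 4). λ = (4 - 3)/(20 - 14) ≡ 1/6 mod 31. 6⁻¹ ≡ 26 (mod 31), so λ ≡ 26.
  x = λ² - 14 - 20 = 676 - 34 ≡ 22; y = λ·(14 - 22) - 3 ≡ 6. → (22, 6)
12G: (22, 6) + (20, 4). λ = (4 - 6)/(20 - 22) ≡ 29/29 mod 31. 29⁻¹ ≡ 15 (mod 31), so λ ≡ 1.
  x = λ² - 22 - 20 = 1 - 42 ≡ 21; y = λ·(22 - 21) - 6 ≡ 26. → (21, 26)

(21, 26)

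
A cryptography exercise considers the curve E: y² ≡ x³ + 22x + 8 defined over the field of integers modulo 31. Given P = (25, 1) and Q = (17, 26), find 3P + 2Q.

First 3P:
Repeated addition: build up to 3P.
2P: tangent at (25, 1): λ = (3·25² + 22)/(2·1) ≡ 6/2. 2⁻¹ ≡ 16 (mod 31), so λ ≡ 6·16 ≡ 3.
  x = λ² - 25 - 25 = 9 - 50 ≡ 21; y = λ·(25 - 21) - 1 ≡ 11. → (21, 11)
3P: (21, 11) + (25, 1). λ = (1 - 11)/(25 - 21) ≡ 21/4 mod 31. 4⁻¹ ≡ 8 (mod 31), so λ ≡ 13.
  x = λ² - 21 - 25 = 169 - 46 ≡ 30; y = λ·(21 - 30) - 11 ≡ 27. → (30, 27)
3P = (30, 27).
Next 2Q:
Repeated addition: build up to 2Q.
2Q: tangent at (17, 26): λ = (3·17² + 22)/(2·26) ≡ 21/21. 21⁻¹ ≡ 3 (mod 31) since 21·3 = 63 ≡ 1, so λ ≡ 21·3 ≡ 1.
  x = λ² - 17 - 17 = 1 - 34 ≡ 29; y = λ·(17 - 29) - 26 ≡ 24. → (29, 24)
2Q = (29, 24).
Finally 3P + 2Q:
(30, 27) + (29, 24). λ = (24 - 27)/(29 - 30) ≡ 28/30 mod 31. 30⁻¹ ≡ 30 (mod 31) since 30·30 = 900 ≡ 1, so λ ≡ 3.
  x = λ² - 30 - 29 = 9 - 59 ≡ 12; y = λ·(30 - 12) - 27 ≡ 27. → (12, 27)

(12, 27)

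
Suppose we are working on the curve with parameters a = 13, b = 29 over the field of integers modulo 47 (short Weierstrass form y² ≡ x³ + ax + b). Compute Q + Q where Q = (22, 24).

(20, 39)

tangent at (22, 24): λ = (3·22² + 13)/(2·24) ≡ 8/1. 1⁻¹ ≡ 1 (mod 47), so λ ≡ 8·1 ≡ 8.
  x = λ² - 22 - 22 = 64 - 44 ≡ 20; y = λ·(22 - 20) - 24 ≡ 39. → (20, 39)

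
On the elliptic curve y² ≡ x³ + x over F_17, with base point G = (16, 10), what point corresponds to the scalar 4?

Repeated addition: build up to 4G.
2G: tangent at (16, 10): λ = (3·16² + 1)/(2·10) ≡ 4/3. 3⁻¹ ≡ 6 (mod 17), so λ ≡ 4·6 ≡ 7.
  x = λ² - 16 - 16 = 49 - 32 ≡ 0; y = λ·(16 - 0) - 10 ≡ 0. → (0, 0)
3G: (0, 0) + (16, 10). λ = (10 - 0)/(16 - 0) ≡ 10/16 mod 17. 16⁻¹ ≡ 16 (mod 17) since 16·16 = 256 ≡ 1, so λ ≡ 7.
  x = λ² - 0 - 16 = 49 - 16 ≡ 16; y = λ·(0 - 16) - 0 ≡ 7. → (16, 7)
4G: (16, 7) + (16, 10): same x and y₁ ≡ -y₂, so the sum is O.

O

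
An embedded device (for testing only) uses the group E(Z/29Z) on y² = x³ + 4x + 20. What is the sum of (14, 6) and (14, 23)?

The two points share x = 14 and their y-coordinates satisfy 6 + 23 ≡ 0 (mod 29), so they are inverses. Their sum is 𝒪.

O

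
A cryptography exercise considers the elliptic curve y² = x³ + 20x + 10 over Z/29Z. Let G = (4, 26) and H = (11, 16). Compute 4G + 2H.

O

First 4G:
Double-and-add on 4 = (100)₂. Start with G = (4, 26) for the leading 1-bit.
double: tangent at (4, 26): λ = (3·4² + 20)/(2·26) ≡ 10/23. 23⁻¹ ≡ 24 (mod 29), so λ ≡ 10·24 ≡ 8.
  x = λ² - 4 - 4 = 64 - 8 ≡ 27; y = λ·(4 - 27) - 26 ≡ 22. → (27, 22)
double: tangent at (27, 22): λ = (3·27² + 20)/(2·22) ≡ 3/15. 15⁻¹ ≡ 2 (mod 29), so λ ≡ 3·2 ≡ 6.
  x = λ² - 27 - 27 = 36 - 54 ≡ 11; y = λ·(27 - 11) - 22 ≡ 16. → (11, 16)
4G = (11, 16).
Next 2H:
Repeated addition: build up to 2H.
2H: tangent at (11, 16): λ = (3·11² + 20)/(2·16) ≡ 6/3. 3⁻¹ ≡ 10 (mod 29), so λ ≡ 6·10 ≡ 2.
  x = λ² - 11 - 11 = 4 - 22 ≡ 11; y = λ·(11 - 11) - 16 ≡ 13. → (11, 13)
2H = (11, 13).
Finally 4G + 2H:
(11, 16) + (11, 13): same x and y₁ ≡ -y₂, so the sum is ∞.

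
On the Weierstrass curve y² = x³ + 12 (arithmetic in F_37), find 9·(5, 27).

O

Write P = (5, 27).
Repeated addition: build up to 9P.
2P: tangent at (5, 27): λ = (3·5² + 0)/(2·27) ≡ 1/17. 17⁻¹ ≡ 24 (mod 37), so λ ≡ 1·24 ≡ 24.
  x = λ² - 5 - 5 = 576 - 10 ≡ 11; y = λ·(5 - 11) - 27 ≡ 14. → (11, 14)
3P: (11, 14) + (5, 27). λ = (27 - 14)/(5 - 11) ≡ 13/31 mod 37. 31⁻¹ ≡ 6 (mod 37) since 31·6 = 186 ≡ 1, so λ ≡ 4.
  x = λ² - 11 - 5 = 16 - 16 ≡ 0; y = λ·(11 - 0) - 14 ≡ 30. → (0, 30)
4P: (0, 30) + (5, 27). λ = (27 - 30)/(5 - 0) ≡ 34/5 mod 37. 5⁻¹ ≡ 15 (mod 37) since 5·15 = 75 ≡ 1, so λ ≡ 29.
  x = λ² - 0 - 5 = 841 - 5 ≡ 22; y = λ·(0 - 22) - 30 ≡ 35. → (22, 35)
5P: (22, 35) + (5, 27). λ = (27 - 35)/(5 - 22) ≡ 29/20 mod 37. 20⁻¹ ≡ 13 (mod 37) since 20·13 = 260 ≡ 1, so λ ≡ 7.
  x = λ² - 22 - 5 = 49 - 27 ≡ 22; y = λ·(22 - 22) - 35 ≡ 2. → (22, 2)
6P: (22, 2) + (5, 27). λ = (27 - 2)/(5 - 22) ≡ 25/20 mod 37. 20⁻¹ ≡ 13 (mod 37) since 20·13 = 260 ≡ 1, so λ ≡ 29.
  x = λ² - 22 - 5 = 841 - 27 ≡ 0; y = λ·(22 - 0) - 2 ≡ 7. → (0, 7)
7P: (0, 7) + (5, 27). λ = (27 - 7)/(5 - 0) ≡ 20/5 mod 37. 5⁻¹ ≡ 15 (mod 37), so λ ≡ 4.
  x = λ² - 0 - 5 = 16 - 5 ≡ 11; y = λ·(0 - 11) - 7 ≡ 23. → (11, 23)
8P: (11, 23) + (5, 27). λ = (27 - 23)/(5 - 11) ≡ 4/31 mod 37. 31⁻¹ ≡ 6 (mod 37), so λ ≡ 24.
  x = λ² - 11 - 5 = 576 - 16 ≡ 5; y = λ·(11 - 5) - 23 ≡ 10. → (5, 10)
9P: (5, 10) + (5, 27): same x and y₁ ≡ -y₂, so the sum is 𝒪.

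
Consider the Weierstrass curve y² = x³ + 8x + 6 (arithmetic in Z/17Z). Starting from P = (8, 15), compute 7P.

(2, 9)

Repeated addition: build up to 7P.
2P: tangent at (8, 15): λ = (3·8² + 8)/(2·15) ≡ 13/13. 13⁻¹ ≡ 4 (mod 17) since 13·4 = 52 ≡ 1, so λ ≡ 13·4 ≡ 1.
  x = λ² - 8 - 8 = 1 - 16 ≡ 2; y = λ·(8 - 2) - 15 ≡ 8. → (2, 8)
3P: (2, 8) + (8, 15). λ = (15 - 8)/(8 - 2) ≡ 7/6 mod 17. 6⁻¹ ≡ 3 (mod 17) since 6·3 = 18 ≡ 1, so λ ≡ 4.
  x = λ² - 2 - 8 = 16 - 10 ≡ 6; y = λ·(2 - 6) - 8 ≡ 10. → (6, 10)
4P: (6, 10) + (8, 15). λ = (15 - 10)/(8 - 6) ≡ 5/2 mod 17. 2⁻¹ ≡ 9 (mod 17) since 2·9 = 18 ≡ 1, so λ ≡ 11.
  x = λ² - 6 - 8 = 121 - 14 ≡ 5; y = λ·(6 - 5) - 10 ≡ 1. → (5, 1)
5P: (5, 1) + (8, 15). λ = (15 - 1)/(8 - 5) ≡ 14/3 mod 17. 3⁻¹ ≡ 6 (mod 17), so λ ≡ 16.
  x = λ² - 5 - 8 = 256 - 13 ≡ 5; y = λ·(5 - 5) - 1 ≡ 16. → (5, 16)
6P: (5, 16) + (8, 15). λ = (15 - 16)/(8 - 5) ≡ 16/3 mod 17. 3⁻¹ ≡ 6 (mod 17) since 3·6 = 18 ≡ 1, so λ ≡ 11.
  x = λ² - 5 - 8 = 121 - 13 ≡ 6; y = λ·(5 - 6) - 16 ≡ 7. → (6, 7)
7P: (6, 7) + (8, 15). λ = (15 - 7)/(8 - 6) ≡ 8/2 mod 17. 2⁻¹ ≡ 9 (mod 17) since 2·9 = 18 ≡ 1, so λ ≡ 4.
  x = λ² - 6 - 8 = 16 - 14 ≡ 2; y = λ·(6 - 2) - 7 ≡ 9. → (2, 9)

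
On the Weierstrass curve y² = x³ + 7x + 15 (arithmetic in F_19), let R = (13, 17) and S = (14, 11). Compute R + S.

(13, 17) + (14, 11). λ = (11 - 17)/(14 - 13) ≡ 13/1 mod 19. 1⁻¹ ≡ 1 (mod 19), so λ ≡ 13.
  x = λ² - 13 - 14 = 169 - 27 ≡ 9; y = λ·(13 - 9) - 17 ≡ 16. → (9, 16)

(9, 16)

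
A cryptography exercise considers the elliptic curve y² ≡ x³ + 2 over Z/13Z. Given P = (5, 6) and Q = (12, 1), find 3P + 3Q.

(10, 1)

First 3P:
Repeated addition: build up to 3P.
2P: tangent at (5, 6): λ = (3·5² + 0)/(2·6) ≡ 10/12. 12⁻¹ ≡ 12 (mod 13), so λ ≡ 10·12 ≡ 3.
  x = λ² - 5 - 5 = 9 - 10 ≡ 12; y = λ·(5 - 12) - 6 ≡ 12. → (12, 12)
3P: (12, 12) + (5, 6). λ = (6 - 12)/(5 - 12) ≡ 7/6 mod 13. 6⁻¹ ≡ 11 (mod 13) since 6·11 = 66 ≡ 1, so λ ≡ 12.
  x = λ² - 12 - 5 = 144 - 17 ≡ 10; y = λ·(12 - 10) - 12 ≡ 12. → (10, 12)
3P = (10, 12).
Next 3Q:
Repeated addition: build up to 3Q.
2Q: tangent at (12, 1): λ = (3·12² + 0)/(2·1) ≡ 3/2. 2⁻¹ ≡ 7 (mod 13) since 2·7 = 14 ≡ 1, so λ ≡ 3·7 ≡ 8.
  x = λ² - 12 - 12 = 64 - 24 ≡ 1; y = λ·(12 - 1) - 1 ≡ 9. → (1, 9)
3Q: (1, 9) + (12, 1). λ = (1 - 9)/(12 - 1) ≡ 5/11 mod 13. 11⁻¹ ≡ 6 (mod 13) since 11·6 = 66 ≡ 1, so λ ≡ 4.
  x = λ² - 1 - 12 = 16 - 13 ≡ 3; y = λ·(1 - 3) - 9 ≡ 9. → (3, 9)
3Q = (3, 9).
Finally 3P + 3Q:
(10, 12) + (3, 9). λ = (9 - 12)/(3 - 10) ≡ 10/6 mod 13. 6⁻¹ ≡ 11 (mod 13), so λ ≡ 6.
  x = λ² - 10 - 3 = 36 - 13 ≡ 10; y = λ·(10 - 10) - 12 ≡ 1. → (10, 1)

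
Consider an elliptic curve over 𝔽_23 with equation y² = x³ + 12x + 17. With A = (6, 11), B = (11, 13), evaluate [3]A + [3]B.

First 3A:
Repeated addition: build up to 3A.
2A: tangent at (6, 11): λ = (3·6² + 12)/(2·11) ≡ 5/22. 22⁻¹ ≡ 22 (mod 23) since 22·22 = 484 ≡ 1, so λ ≡ 5·22 ≡ 18.
  x = λ² - 6 - 6 = 324 - 12 ≡ 13; y = λ·(6 - 13) - 11 ≡ 1. → (13, 1)
3A: (13, 1) + (6, 11). λ = (11 - 1)/(6 - 13) ≡ 10/16 mod 23. 16⁻¹ ≡ 13 (mod 23) since 16·13 = 208 ≡ 1, so λ ≡ 15.
  x = λ² - 13 - 6 = 225 - 19 ≡ 22; y = λ·(13 - 22) - 1 ≡ 2. → (22, 2)
3A = (22, 2).
Next 3B:
Repeated addition: build up to 3B.
2B: tangent at (11, 13): λ = (3·11² + 12)/(2·13) ≡ 7/3. 3⁻¹ ≡ 8 (mod 23), so λ ≡ 7·8 ≡ 10.
  x = λ² - 11 - 11 = 100 - 22 ≡ 9; y = λ·(11 - 9) - 13 ≡ 7. → (9, 7)
3B: (9, 7) + (11, 13). λ = (13 - 7)/(11 - 9) ≡ 6/2 mod 23. 2⁻¹ ≡ 12 (mod 23), so λ ≡ 3.
  x = λ² - 9 - 11 = 9 - 20 ≡ 12; y = λ·(9 - 12) - 7 ≡ 7. → (12, 7)
3B = (12, 7).
Finally 3A + 3B:
(22, 2) + (12, 7). λ = (7 - 2)/(12 - 22) ≡ 5/13 mod 23. 13⁻¹ ≡ 16 (mod 23), so λ ≡ 11.
  x = λ² - 22 - 12 = 121 - 34 ≡ 18; y = λ·(22 - 18) - 2 ≡ 19. → (18, 19)

(18, 19)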